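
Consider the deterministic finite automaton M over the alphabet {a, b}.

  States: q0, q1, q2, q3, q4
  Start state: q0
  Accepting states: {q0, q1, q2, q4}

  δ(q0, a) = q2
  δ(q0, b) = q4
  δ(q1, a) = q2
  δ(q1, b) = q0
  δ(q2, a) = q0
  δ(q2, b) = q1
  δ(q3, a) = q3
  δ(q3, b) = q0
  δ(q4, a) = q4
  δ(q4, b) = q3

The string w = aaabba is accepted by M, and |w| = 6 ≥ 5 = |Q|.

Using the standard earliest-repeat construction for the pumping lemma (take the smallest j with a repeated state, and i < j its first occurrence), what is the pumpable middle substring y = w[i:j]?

State sequence: q0 -a-> q2 -a-> q0 -a-> q2 -b-> q1 -b-> q0 -a-> q2
First repeat at step 2: q0 was already visited.

So i = 0, j = 2, giving x = w[0:0] = ε, y = w[0:2] = aa, z = w[2:6] = abba.
Check: |xy| = 2 ≤ 5 and |y| = 2 ≥ 1. Reading y takes M from q0 back to q0, so every xyⁱz is accepted.

aa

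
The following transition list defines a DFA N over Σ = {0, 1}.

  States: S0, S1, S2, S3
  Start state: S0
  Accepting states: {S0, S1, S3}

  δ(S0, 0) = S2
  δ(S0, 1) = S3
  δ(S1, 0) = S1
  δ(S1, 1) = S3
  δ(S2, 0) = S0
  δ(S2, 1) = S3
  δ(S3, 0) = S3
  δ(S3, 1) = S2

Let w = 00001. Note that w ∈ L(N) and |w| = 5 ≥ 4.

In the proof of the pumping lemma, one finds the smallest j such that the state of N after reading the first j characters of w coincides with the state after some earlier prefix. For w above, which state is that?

Run of N on w = 0 0 0 0 1:
  step 0: S0  (start)
  step 1: S2  (read 0: S0→S2)
  step 2: S0  (read 0: S2→S0)   ← first repeat (S0 seen earlier)
  step 3: S2  (read 0: S0→S2)
  step 4: S0  (read 0: S2→S0)
  step 5: S3  (read 1: S0→S3)

The earliest repeat is at step j = 2: N is in S0, which it already visited at step i = 0.
The DFA has 4 states, so the proof of the pumping lemma guarantees a repeated state among the first 4+1 visited; the segment between the two visits is the pumpable y.

S0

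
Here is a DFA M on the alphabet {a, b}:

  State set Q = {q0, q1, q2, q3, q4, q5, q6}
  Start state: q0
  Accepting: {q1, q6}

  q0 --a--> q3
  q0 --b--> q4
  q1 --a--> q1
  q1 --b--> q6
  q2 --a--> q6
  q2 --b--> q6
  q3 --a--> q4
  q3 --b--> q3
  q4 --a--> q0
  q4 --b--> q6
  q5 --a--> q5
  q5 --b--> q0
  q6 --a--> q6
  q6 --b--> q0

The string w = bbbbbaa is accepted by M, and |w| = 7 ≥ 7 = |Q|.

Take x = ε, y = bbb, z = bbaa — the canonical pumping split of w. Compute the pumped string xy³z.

bbbbbbbbbbbaa

xy^3z = ε·bbb·bbb·bbb·bbaa = bbbbbbbbbbbaa.
Reading y = bbb takes M from q0 back to q0, so after x·y·y·y the machine is still in q0, and z then leads to the accepting state q6. Hence bbbbbbbbbbbaa ∈ L(M).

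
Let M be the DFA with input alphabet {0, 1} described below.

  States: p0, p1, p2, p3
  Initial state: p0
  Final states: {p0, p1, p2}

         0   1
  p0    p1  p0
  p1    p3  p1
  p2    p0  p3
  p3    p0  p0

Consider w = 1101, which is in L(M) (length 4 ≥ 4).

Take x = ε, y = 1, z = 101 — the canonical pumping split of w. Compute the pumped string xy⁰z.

xy⁰z = xz = ε·101 = 101.
Reading y = 1 takes M from p0 back to p0, so after x the machine is still in p0, and z then leads to the accepting state p1. Hence 101 ∈ L(M).

101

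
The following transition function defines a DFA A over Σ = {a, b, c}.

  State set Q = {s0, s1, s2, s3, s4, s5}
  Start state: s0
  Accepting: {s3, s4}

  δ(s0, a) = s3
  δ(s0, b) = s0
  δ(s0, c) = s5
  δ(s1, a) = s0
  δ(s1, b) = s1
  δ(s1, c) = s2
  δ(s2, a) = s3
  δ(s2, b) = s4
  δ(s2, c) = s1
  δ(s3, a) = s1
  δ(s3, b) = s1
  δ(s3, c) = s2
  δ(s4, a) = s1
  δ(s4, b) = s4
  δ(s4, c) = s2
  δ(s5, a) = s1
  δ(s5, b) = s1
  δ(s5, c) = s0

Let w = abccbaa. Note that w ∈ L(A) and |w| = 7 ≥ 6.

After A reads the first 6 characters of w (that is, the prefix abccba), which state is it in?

s0

State sequence: s0 -a-> s3 -b-> s1 -c-> s2 -c-> s1 -b-> s1 -a-> s0

After reading 6 characters, A is in state s0.
(This kind of state-tracing is the core of the pumping-lemma construction: with 6 states, pigeonhole forces a repeat within the first 6 steps.)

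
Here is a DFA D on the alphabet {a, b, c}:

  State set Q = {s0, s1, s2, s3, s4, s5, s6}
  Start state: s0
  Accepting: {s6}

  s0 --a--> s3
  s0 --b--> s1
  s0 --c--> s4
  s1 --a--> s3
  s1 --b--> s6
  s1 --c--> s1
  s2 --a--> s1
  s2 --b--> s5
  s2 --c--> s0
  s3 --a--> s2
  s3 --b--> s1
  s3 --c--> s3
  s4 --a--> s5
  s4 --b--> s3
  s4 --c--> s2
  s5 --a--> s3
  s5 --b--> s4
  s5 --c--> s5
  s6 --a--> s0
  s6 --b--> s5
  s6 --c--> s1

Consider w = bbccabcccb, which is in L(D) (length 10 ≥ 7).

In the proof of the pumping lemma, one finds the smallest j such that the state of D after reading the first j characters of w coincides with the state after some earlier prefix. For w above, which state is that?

State sequence: s0 -b-> s1 -b-> s6 -c-> s1 -c-> s1 -a-> s3 -b-> s1 -c-> s1 -c-> s1 -c-> s1 -b-> s6
First repeat at step 3: s1 was already visited.

The earliest repeat is at step j = 3: D is in s1, which it already visited at step i = 1.
With |Q| = 7, pigeonhole forces a state repeat no later than step 7; the substring read between the first and second visits to that state can be pumped.

s1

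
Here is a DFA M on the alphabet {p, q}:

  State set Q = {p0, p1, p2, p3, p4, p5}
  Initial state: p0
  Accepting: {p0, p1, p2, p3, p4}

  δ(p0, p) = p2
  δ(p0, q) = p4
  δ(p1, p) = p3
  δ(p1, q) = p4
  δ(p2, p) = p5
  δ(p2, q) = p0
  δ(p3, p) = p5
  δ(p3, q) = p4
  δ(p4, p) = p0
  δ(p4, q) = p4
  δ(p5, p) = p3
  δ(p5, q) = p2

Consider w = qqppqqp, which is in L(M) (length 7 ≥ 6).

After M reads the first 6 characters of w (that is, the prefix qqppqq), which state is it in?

Run of M on the first 6 characters of w = q q p p q q:
  step 0: p0  (start)
  step 1: p4  (read q: p0→p4)
  step 2: p4  (read q: p4→p4)
  step 3: p0  (read p: p4→p0)
  step 4: p2  (read p: p0→p2)
  step 5: p0  (read q: p2→p0)
  step 6: p4  (read q: p0→p4)

After reading 6 characters, M is in state p4.
(This kind of state-tracing is the core of the pumping-lemma construction: with 6 states, pigeonhole forces a repeat within the first 6 steps.)

p4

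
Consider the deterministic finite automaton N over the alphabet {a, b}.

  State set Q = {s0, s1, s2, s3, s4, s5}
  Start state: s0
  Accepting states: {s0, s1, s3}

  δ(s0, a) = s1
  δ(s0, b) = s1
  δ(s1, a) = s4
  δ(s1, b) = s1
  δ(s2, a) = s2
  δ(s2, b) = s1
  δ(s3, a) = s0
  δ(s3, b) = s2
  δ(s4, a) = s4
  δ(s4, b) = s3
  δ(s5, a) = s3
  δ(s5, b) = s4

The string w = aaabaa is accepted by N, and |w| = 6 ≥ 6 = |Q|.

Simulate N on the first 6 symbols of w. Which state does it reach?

s1

Run of N on the first 6 characters of w = a a a b a a:
  step 0: s0  (start)
  step 1: s1  (read a: s0→s1)
  step 2: s4  (read a: s1→s4)
  step 3: s4  (read a: s4→s4)
  step 4: s3  (read b: s4→s3)
  step 5: s0  (read a: s3→s0)
  step 6: s1  (read a: s0→s1)

After reading 6 characters, N is in state s1.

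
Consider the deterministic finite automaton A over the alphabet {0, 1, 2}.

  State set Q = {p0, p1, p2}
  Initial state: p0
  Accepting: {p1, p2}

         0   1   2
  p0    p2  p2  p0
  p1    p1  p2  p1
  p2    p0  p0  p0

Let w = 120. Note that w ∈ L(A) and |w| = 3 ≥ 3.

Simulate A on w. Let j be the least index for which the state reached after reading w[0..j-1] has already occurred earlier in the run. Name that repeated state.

p0

Run of A on w = 1 2 0:
  step 0: p0  (start)
  step 1: p2  (read 1: p0→p2)
  step 2: p0  (read 2: p2→p0)   ← first repeat (p0 seen earlier)
  step 3: p2  (read 0: p0→p2)

The earliest repeat is at step j = 2: A is in p0, which it already visited at step i = 0.
With |Q| = 3, pigeonhole forces a state repeat no later than step 3; the substring read between the first and second visits to that state can be pumped.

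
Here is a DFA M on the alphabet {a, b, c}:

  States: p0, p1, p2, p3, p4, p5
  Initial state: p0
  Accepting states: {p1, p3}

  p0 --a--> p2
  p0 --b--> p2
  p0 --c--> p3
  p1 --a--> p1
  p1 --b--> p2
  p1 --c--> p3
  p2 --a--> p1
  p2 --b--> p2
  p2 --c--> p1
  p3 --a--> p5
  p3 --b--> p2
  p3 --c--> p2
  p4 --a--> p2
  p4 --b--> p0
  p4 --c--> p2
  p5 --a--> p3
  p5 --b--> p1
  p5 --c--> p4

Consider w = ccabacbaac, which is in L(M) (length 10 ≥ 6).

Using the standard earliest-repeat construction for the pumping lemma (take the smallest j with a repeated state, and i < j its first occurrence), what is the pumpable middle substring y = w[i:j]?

State sequence: p0 -c-> p3 -c-> p2 -a-> p1 -b-> p2 -a-> p1 -c-> p3 -b-> p2 -a-> p1 -a-> p1 -c-> p3
First repeat at step 4: p2 was already visited.

So i = 2, j = 4, giving x = w[0:2] = cc, y = w[2:4] = ab, z = w[4:10] = acbaac.
Check: |xy| = 4 ≤ 6 and |y| = 2 ≥ 1. Reading y takes M from p2 back to p2, so every xyⁱz is accepted.

ab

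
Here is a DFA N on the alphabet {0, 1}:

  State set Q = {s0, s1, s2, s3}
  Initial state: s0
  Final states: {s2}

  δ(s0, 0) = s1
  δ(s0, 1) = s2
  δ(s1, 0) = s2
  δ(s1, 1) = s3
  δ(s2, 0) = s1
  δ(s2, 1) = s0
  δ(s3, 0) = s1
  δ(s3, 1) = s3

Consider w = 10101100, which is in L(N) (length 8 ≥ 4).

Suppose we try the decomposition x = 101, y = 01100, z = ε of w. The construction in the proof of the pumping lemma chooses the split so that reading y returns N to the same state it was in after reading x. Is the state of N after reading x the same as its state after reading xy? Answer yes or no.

no

Run of N on the first 8 characters of w = 1 0 1 0 1 1 0 0:
  step 0: s0  (start)
  step 1: s2  (read 1: s0→s2)
  step 2: s1  (read 0: s2→s1)
  step 3: s3  (read 1: s1→s3)
  step 4: s1  (read 0: s3→s1)
  step 5: s3  (read 1: s1→s3)
  step 6: s3  (read 1: s3→s3)
  step 7: s1  (read 0: s3→s1)
  step 8: s2  (read 0: s1→s2)

After x (step 3): s3. After xy (step 8): s2.
They differ (s3 ≠ s2), so y is not a cycle from the state after x; this split is not the one the pumping-lemma construction produces, and pumping y need not keep the string in L(N).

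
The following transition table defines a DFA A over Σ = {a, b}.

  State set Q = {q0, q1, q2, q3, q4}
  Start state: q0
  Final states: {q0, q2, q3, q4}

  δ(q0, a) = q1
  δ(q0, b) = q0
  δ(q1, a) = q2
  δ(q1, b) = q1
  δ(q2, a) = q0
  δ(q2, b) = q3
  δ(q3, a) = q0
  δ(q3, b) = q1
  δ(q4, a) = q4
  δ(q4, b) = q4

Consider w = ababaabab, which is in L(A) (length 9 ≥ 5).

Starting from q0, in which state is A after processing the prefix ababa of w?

q0

Run of A on the first 5 characters of w = a b a b a:
  step 0: q0  (start)
  step 1: q1  (read a: q0→q1)
  step 2: q1  (read b: q1→q1)
  step 3: q2  (read a: q1→q2)
  step 4: q3  (read b: q2→q3)
  step 5: q0  (read a: q3→q0)

After reading 5 characters, A is in state q0.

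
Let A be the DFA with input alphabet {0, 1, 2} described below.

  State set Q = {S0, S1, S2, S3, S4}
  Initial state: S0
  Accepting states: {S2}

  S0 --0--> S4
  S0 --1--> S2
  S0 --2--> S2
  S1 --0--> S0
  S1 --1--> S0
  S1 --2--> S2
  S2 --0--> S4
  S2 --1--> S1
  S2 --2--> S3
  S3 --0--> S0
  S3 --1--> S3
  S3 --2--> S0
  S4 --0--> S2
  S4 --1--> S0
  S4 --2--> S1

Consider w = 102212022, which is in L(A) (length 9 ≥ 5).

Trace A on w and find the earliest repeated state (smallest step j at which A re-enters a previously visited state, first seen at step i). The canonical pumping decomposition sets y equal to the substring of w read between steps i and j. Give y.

022

State sequence: S0 -1-> S2 -0-> S4 -2-> S1 -2-> S2 -1-> S1 -2-> S2 -0-> S4 -2-> S1 -2-> S2
First repeat at step 4: S2 was already visited.

So i = 1, j = 4, giving x = w[0:1] = 1, y = w[1:4] = 022, z = w[4:9] = 12022.
Check: |xy| = 4 ≤ 5 and |y| = 3 ≥ 1. Reading y takes A from S2 back to S2, so every xyⁱz is accepted.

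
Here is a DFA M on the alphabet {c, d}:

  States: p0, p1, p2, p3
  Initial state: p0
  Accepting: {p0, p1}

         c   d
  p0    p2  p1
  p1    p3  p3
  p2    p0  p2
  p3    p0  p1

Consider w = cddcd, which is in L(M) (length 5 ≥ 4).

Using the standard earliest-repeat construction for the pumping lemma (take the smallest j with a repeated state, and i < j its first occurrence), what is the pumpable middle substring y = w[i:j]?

Run of M on w = c d d c d:
  step 0: p0  (start)
  step 1: p2  (read c: p0→p2)
  step 2: p2  (read d: p2→p2)   ← first repeat (p2 seen earlier)
  step 3: p2  (read d: p2→p2)
  step 4: p0  (read c: p2→p0)
  step 5: p1  (read d: p0→p1)

So i = 1, j = 2, giving x = w[0:1] = c, y = w[1:2] = d, z = w[2:5] = dcd.
Check: |xy| = 2 ≤ 4 and |y| = 1 ≥ 1. Reading y takes M from p2 back to p2, so every xyⁱz is accepted.
Since M has 4 states, any run of length ≥ 4 visits 4+1 states, so by pigeonhole some state repeats within the first 4 steps — that repeat gives the pumpable loop.

d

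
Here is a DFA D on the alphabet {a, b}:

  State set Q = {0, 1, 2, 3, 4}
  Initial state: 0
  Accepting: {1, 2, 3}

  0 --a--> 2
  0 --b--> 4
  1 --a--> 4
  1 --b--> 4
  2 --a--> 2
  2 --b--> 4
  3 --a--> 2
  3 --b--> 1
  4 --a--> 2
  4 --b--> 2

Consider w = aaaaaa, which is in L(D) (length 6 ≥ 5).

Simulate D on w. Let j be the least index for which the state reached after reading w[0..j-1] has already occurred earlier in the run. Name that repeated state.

2

State sequence: 0 -a-> 2 -a-> 2 -a-> 2 -a-> 2 -a-> 2 -a-> 2
First repeat at step 2: 2 was already visited.

The earliest repeat is at step j = 2: D is in 2, which it already visited at step i = 1.
The DFA has 5 states, so the proof of the pumping lemma guarantees a repeated state among the first 5+1 visited; the segment between the two visits is the pumpable y.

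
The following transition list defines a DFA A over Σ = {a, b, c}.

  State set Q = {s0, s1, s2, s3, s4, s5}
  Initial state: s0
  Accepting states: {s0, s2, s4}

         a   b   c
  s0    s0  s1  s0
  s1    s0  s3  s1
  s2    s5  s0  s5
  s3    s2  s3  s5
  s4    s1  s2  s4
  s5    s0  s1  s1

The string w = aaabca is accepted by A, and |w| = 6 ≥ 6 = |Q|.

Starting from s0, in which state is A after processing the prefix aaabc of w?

Run of A on the first 5 characters of w = a a a b c:
  step 0: s0  (start)
  step 1: s0  (read a: s0→s0)
  step 2: s0  (read a: s0→s0)
  step 3: s0  (read a: s0→s0)
  step 4: s1  (read b: s0→s1)
  step 5: s1  (read c: s1→s1)

After reading 5 characters, A is in state s1.

s1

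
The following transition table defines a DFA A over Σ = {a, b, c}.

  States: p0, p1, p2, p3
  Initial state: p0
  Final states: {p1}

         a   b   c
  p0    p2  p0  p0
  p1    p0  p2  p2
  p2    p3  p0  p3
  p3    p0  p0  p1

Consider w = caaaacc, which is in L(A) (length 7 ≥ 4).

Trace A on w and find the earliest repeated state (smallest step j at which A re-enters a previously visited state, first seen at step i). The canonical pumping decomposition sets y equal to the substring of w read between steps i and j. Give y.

Run of A on w = c a a a a c c:
  step 0: p0  (start)
  step 1: p0  (read c: p0→p0)   ← first repeat (p0 seen earlier)
  step 2: p2  (read a: p0→p2)
  step 3: p3  (read a: p2→p3)
  step 4: p0  (read a: p3→p0)
  step 5: p2  (read a: p0→p2)
  step 6: p3  (read c: p2→p3)
  step 7: p1  (read c: p3→p1)

So i = 0, j = 1, giving x = w[0:0] = ε, y = w[0:1] = c, z = w[1:7] = aaaacc.
Check: |xy| = 1 ≤ 4 and |y| = 1 ≥ 1. Reading y takes A from p0 back to p0, so every xyⁱz is accepted.
Pumping length from the standard proof: p = 4 (the number of states). The repeated state found above gives |xy| = j ≤ 4 and |y| = j − i ≥ 1.

c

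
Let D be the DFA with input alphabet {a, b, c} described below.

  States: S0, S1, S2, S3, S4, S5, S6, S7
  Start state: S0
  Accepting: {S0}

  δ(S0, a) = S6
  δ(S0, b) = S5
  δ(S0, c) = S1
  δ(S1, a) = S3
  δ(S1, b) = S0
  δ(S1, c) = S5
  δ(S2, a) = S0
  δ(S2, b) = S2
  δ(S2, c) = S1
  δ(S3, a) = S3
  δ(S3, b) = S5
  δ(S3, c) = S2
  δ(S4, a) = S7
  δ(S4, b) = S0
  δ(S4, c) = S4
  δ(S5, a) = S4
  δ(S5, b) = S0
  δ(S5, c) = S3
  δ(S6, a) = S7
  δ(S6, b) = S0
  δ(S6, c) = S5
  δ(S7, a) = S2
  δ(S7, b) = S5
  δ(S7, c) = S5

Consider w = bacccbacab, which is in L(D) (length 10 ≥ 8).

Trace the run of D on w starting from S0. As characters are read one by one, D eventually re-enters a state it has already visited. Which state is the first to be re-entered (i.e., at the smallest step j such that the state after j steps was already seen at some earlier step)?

Run of D on w = b a c c c b a c a b:
  step 0: S0  (start)
  step 1: S5  (read b: S0→S5)
  step 2: S4  (read a: S5→S4)
  step 3: S4  (read c: S4→S4)   ← first repeat (S4 seen earlier)
  step 4: S4  (read c: S4→S4)
  step 5: S4  (read c: S4→S4)
  step 6: S0  (read b: S4→S0)
  step 7: S6  (read a: S0→S6)
  step 8: S5  (read c: S6→S5)
  step 9: S4  (read a: S5→S4)
  step 10: S0  (read b: S4→S0)

The earliest repeat is at step j = 3: D is in S4, which it already visited at step i = 2.
The DFA has 8 states, so the proof of the pumping lemma guarantees a repeated state among the first 8+1 visited; the segment between the two visits is the pumpable y.

S4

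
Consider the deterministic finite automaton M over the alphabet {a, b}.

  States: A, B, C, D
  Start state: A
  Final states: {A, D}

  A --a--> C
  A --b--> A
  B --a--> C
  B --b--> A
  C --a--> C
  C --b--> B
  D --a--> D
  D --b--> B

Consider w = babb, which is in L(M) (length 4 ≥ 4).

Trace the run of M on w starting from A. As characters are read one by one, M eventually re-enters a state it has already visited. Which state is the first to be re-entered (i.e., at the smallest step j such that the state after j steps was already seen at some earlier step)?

State sequence: A -b-> A -a-> C -b-> B -b-> A
First repeat at step 1: A was already visited.

The earliest repeat is at step j = 1: M is in A, which it already visited at step i = 0.
The DFA has 4 states, so the proof of the pumping lemma guarantees a repeated state among the first 4+1 visited; the segment between the two visits is the pumpable y.

A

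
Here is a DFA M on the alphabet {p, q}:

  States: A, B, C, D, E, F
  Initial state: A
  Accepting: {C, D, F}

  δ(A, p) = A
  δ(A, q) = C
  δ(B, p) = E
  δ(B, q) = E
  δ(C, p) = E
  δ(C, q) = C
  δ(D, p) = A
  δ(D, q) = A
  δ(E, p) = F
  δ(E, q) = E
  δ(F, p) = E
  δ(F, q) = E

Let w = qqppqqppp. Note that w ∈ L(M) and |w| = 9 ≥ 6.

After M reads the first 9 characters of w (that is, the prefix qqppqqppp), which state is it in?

Run of M on the first 9 characters of w = q q p p q q p p p:
  step 0: A  (start)
  step 1: C  (read q: A→C)
  step 2: C  (read q: C→C)
  step 3: E  (read p: C→E)
  step 4: F  (read p: E→F)
  step 5: E  (read q: F→E)
  step 6: E  (read q: E→E)
  step 7: F  (read p: E→F)
  step 8: E  (read p: F→E)
  step 9: F  (read p: E→F)

After reading 9 characters, M is in state F.
(This kind of state-tracing is the core of the pumping-lemma construction: with 6 states, pigeonhole forces a repeat within the first 6 steps.)

F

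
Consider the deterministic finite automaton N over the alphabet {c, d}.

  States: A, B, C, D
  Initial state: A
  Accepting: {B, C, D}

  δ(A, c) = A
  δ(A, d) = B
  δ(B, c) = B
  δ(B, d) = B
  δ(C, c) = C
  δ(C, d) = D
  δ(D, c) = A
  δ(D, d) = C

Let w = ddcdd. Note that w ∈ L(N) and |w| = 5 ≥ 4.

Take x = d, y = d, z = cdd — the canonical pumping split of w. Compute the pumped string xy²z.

dddcdd

xy^2z = d·d·d·cdd = dddcdd.
Reading y = d takes N from B back to B, so after x·y·y the machine is still in B, and z then leads to the accepting state B. Hence dddcdd ∈ L(N).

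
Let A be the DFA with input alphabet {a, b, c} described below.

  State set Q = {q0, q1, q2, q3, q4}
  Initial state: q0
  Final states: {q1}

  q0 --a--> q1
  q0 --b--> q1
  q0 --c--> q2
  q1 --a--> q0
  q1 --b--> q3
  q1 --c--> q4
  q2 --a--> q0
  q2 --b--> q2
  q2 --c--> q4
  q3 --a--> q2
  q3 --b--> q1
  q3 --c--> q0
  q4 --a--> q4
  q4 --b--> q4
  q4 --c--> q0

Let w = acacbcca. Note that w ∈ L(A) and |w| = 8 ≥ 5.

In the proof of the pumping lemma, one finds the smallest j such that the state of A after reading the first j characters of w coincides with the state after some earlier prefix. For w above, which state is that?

Run of A on w = a c a c b c c a:
  step 0: q0  (start)
  step 1: q1  (read a: q0→q1)
  step 2: q4  (read c: q1→q4)
  step 3: q4  (read a: q4→q4)   ← first repeat (q4 seen earlier)
  step 4: q0  (read c: q4→q0)
  step 5: q1  (read b: q0→q1)
  step 6: q4  (read c: q1→q4)
  step 7: q0  (read c: q4→q0)
  step 8: q1  (read a: q0→q1)

The earliest repeat is at step j = 3: A is in q4, which it already visited at step i = 2.
Since A has 5 states, any run of length ≥ 5 visits 5+1 states, so by pigeonhole some state repeats within the first 5 steps — that repeat gives the pumpable loop.

q4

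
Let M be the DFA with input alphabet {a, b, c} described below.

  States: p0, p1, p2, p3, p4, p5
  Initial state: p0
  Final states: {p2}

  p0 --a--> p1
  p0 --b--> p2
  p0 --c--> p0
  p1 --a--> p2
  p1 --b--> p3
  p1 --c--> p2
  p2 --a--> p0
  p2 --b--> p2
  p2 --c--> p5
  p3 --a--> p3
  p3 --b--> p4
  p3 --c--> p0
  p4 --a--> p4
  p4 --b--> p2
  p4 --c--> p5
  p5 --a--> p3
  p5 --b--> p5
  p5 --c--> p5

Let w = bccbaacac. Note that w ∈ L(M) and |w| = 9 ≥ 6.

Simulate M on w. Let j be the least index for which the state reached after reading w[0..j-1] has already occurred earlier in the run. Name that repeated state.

p5

State sequence: p0 -b-> p2 -c-> p5 -c-> p5 -b-> p5 -a-> p3 -a-> p3 -c-> p0 -a-> p1 -c-> p2
First repeat at step 3: p5 was already visited.

The earliest repeat is at step j = 3: M is in p5, which it already visited at step i = 2.
Pumping length from the standard proof: p = 6 (the number of states). The repeated state found above gives |xy| = j ≤ 6 and |y| = j − i ≥ 1.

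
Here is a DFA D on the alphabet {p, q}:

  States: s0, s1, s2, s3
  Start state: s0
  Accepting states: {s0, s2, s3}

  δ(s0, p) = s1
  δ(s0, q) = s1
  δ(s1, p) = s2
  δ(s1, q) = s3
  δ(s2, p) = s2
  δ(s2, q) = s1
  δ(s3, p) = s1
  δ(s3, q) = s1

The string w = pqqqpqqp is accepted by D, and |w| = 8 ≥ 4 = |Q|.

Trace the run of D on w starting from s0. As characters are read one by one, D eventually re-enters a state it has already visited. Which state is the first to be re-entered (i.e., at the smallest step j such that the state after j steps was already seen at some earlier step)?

Run of D on w = p q q q p q q p:
  step 0: s0  (start)
  step 1: s1  (read p: s0→s1)
  step 2: s3  (read q: s1→s3)
  step 3: s1  (read q: s3→s1)   ← first repeat (s1 seen earlier)
  step 4: s3  (read q: s1→s3)
  step 5: s1  (read p: s3→s1)
  step 6: s3  (read q: s1→s3)
  step 7: s1  (read q: s3→s1)
  step 8: s2  (read p: s1→s2)

The earliest repeat is at step j = 3: D is in s1, which it already visited at step i = 1.

s1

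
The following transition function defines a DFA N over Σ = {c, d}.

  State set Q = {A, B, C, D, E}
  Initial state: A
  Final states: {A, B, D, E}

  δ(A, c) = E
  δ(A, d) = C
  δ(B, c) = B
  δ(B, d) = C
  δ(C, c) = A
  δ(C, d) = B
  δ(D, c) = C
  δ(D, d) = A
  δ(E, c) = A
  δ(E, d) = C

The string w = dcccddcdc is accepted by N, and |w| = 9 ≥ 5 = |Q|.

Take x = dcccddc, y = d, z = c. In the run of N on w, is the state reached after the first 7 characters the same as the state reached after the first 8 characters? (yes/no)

no

State sequence: A -d-> C -c-> A -c-> E -c-> A -d-> C -d-> B -c-> B -d-> C

After x (step 7): B. After xy (step 8): C.
They differ (B ≠ C), so y is not a cycle from the state after x; this split is not the one the pumping-lemma construction produces, and pumping y need not keep the string in L(N).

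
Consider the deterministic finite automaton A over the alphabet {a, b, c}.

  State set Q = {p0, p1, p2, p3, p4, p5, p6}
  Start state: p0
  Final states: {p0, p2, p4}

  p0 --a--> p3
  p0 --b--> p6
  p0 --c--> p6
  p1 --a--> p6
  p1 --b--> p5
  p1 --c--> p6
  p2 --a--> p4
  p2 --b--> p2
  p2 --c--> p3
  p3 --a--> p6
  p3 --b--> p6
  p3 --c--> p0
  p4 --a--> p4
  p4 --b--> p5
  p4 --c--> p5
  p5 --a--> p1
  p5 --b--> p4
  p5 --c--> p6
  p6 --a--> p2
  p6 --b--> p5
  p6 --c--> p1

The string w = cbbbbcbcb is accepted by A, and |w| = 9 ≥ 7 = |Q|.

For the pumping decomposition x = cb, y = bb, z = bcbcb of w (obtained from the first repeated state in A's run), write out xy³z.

xy^3z = cb·bb·bb·bb·bcbcb = cbbbbbbbbcbcb.
Reading y = bb takes A from p5 back to p5, so after x·y·y·y the machine is still in p5, and z then leads to the accepting state p4. Hence cbbbbbbbbcbcb ∈ L(A).

cbbbbbbbbcbcb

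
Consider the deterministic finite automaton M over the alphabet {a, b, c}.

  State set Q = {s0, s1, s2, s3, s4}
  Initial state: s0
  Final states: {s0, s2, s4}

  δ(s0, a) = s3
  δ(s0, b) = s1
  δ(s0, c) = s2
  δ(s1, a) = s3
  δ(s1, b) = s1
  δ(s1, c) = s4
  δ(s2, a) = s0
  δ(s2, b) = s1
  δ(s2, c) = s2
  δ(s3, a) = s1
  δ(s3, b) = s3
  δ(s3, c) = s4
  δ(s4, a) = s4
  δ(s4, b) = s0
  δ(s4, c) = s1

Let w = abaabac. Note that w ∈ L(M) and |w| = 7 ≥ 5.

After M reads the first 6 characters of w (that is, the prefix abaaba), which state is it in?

s1

Run of M on the first 6 characters of w = a b a a b a:
  step 0: s0  (start)
  step 1: s3  (read a: s0→s3)
  step 2: s3  (read b: s3→s3)
  step 3: s1  (read a: s3→s1)
  step 4: s3  (read a: s1→s3)
  step 5: s3  (read b: s3→s3)
  step 6: s1  (read a: s3→s1)

After reading 6 characters, M is in state s1.
(This kind of state-tracing is the core of the pumping-lemma construction: with 5 states, pigeonhole forces a repeat within the first 5 steps.)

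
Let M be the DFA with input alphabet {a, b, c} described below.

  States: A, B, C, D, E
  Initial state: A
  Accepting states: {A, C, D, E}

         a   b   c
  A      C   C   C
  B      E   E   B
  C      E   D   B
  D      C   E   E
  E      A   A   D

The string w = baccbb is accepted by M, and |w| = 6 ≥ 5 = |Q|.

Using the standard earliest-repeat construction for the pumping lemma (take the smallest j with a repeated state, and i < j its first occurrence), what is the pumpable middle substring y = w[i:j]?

cc

State sequence: A -b-> C -a-> E -c-> D -c-> E -b-> A -b-> C
First repeat at step 4: E was already visited.

So i = 2, j = 4, giving x = w[0:2] = ba, y = w[2:4] = cc, z = w[4:6] = bb.
Check: |xy| = 4 ≤ 5 and |y| = 2 ≥ 1. Reading y takes M from E back to E, so every xyⁱz is accepted.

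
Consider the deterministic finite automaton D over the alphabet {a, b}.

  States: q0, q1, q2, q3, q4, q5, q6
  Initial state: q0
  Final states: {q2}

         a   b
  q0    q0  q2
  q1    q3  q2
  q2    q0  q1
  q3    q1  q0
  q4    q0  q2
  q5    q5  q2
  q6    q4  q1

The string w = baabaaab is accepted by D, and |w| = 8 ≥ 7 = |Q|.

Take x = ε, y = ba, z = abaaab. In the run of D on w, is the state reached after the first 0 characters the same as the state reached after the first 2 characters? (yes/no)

State sequence: q0 -b-> q2 -a-> q0

After x (step 0): q0. After xy (step 2): q0.
They match, so y = ba drives D around a cycle from q0 back to itself; pumping y any number of times keeps D in q0 before reading z, and xyⁱz ∈ L(D) for every i ≥ 0.

yes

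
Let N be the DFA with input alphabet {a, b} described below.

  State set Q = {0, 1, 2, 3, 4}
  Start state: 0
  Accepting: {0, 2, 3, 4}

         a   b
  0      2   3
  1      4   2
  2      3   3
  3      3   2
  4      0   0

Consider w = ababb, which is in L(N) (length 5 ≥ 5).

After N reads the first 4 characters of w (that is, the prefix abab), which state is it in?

2

Run of N on the first 4 characters of w = a b a b:
  step 0: 0  (start)
  step 1: 2  (read a: 0→2)
  step 2: 3  (read b: 2→3)
  step 3: 3  (read a: 3→3)
  step 4: 2  (read b: 3→2)

After reading 4 characters, N is in state 2.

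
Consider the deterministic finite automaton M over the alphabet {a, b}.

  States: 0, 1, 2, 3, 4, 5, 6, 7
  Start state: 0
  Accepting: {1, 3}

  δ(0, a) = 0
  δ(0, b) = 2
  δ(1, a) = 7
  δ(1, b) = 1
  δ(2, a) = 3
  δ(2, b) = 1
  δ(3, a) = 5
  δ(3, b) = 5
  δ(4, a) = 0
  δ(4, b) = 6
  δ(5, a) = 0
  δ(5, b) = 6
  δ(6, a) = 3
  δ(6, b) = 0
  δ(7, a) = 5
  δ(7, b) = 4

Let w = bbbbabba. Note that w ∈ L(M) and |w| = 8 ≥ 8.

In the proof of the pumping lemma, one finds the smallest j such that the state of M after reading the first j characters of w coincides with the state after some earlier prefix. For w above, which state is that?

1

State sequence: 0 -b-> 2 -b-> 1 -b-> 1 -b-> 1 -a-> 7 -b-> 4 -b-> 6 -a-> 3
First repeat at step 3: 1 was already visited.

The earliest repeat is at step j = 3: M is in 1, which it already visited at step i = 2.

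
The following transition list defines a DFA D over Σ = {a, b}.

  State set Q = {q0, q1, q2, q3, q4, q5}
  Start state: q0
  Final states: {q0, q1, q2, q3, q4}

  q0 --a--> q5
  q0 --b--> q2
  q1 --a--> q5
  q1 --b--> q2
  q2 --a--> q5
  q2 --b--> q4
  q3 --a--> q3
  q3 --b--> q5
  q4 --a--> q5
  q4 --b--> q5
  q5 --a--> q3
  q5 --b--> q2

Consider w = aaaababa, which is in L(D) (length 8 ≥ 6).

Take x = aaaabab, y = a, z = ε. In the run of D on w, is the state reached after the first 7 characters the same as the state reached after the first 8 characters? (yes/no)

no

Run of D on the first 8 characters of w = a a a a b a b a:
  step 0: q0  (start)
  step 1: q5  (read a: q0→q5)
  step 2: q3  (read a: q5→q3)
  step 3: q3  (read a: q3→q3)
  step 4: q3  (read a: q3→q3)
  step 5: q5  (read b: q3→q5)
  step 6: q3  (read a: q5→q3)
  step 7: q5  (read b: q3→q5)
  step 8: q3  (read a: q5→q3)

After x (step 7): q5. After xy (step 8): q3.
They differ (q5 ≠ q3), so y is not a cycle from the state after x; this split is not the one the pumping-lemma construction produces, and pumping y need not keep the string in L(D).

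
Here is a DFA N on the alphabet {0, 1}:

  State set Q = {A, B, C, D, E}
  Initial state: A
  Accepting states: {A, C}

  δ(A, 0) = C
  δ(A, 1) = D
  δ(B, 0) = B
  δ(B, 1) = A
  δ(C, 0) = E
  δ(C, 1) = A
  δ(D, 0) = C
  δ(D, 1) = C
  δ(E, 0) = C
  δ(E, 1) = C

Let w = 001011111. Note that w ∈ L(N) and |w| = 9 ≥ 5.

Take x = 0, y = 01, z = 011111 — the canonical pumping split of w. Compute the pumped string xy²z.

00101011111

xy^2z = 0·01·01·011111 = 00101011111.
Reading y = 01 takes N from C back to C, so after x·y·y the machine is still in C, and z then leads to the accepting state A. Hence 00101011111 ∈ L(N).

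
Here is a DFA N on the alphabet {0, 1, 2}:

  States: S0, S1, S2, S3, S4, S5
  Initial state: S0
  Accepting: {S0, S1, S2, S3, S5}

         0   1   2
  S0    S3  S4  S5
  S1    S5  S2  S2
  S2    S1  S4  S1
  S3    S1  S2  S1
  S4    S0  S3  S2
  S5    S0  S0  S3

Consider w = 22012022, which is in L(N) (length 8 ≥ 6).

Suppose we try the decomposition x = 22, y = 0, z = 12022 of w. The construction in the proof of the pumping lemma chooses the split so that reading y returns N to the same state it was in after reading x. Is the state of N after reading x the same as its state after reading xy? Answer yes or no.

Run of N on the first 3 characters of w = 2 2 0:
  step 0: S0  (start)
  step 1: S5  (read 2: S0→S5)
  step 2: S3  (read 2: S5→S3)
  step 3: S1  (read 0: S3→S1)

After x (step 2): S3. After xy (step 3): S1.
They differ (S3 ≠ S1), so y is not a cycle from the state after x; this split is not the one the pumping-lemma construction produces, and pumping y need not keep the string in L(N).

no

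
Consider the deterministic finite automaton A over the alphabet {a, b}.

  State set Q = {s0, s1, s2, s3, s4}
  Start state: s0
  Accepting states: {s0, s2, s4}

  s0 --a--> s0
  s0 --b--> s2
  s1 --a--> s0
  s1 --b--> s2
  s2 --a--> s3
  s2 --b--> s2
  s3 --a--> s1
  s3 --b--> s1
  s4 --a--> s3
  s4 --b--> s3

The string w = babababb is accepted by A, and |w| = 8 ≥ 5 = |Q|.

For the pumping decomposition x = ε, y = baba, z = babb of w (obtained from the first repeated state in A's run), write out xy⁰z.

xy⁰z = xz = ε·babb = babb.
Reading y = baba takes A from s0 back to s0, so after x the machine is still in s0, and z then leads to the accepting state s2. Hence babb ∈ L(A).

babb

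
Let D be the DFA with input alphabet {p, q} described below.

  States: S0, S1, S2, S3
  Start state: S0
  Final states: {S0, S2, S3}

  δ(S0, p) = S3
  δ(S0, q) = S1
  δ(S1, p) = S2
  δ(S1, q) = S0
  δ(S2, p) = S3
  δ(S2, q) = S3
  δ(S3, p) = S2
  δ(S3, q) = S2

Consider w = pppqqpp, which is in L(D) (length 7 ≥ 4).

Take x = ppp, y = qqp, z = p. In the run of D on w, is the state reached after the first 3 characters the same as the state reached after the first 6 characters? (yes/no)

no

State sequence: S0 -p-> S3 -p-> S2 -p-> S3 -q-> S2 -q-> S3 -p-> S2

After x (step 3): S3. After xy (step 6): S2.
They differ (S3 ≠ S2), so y is not a cycle from the state after x; this split is not the one the pumping-lemma construction produces, and pumping y need not keep the string in L(D).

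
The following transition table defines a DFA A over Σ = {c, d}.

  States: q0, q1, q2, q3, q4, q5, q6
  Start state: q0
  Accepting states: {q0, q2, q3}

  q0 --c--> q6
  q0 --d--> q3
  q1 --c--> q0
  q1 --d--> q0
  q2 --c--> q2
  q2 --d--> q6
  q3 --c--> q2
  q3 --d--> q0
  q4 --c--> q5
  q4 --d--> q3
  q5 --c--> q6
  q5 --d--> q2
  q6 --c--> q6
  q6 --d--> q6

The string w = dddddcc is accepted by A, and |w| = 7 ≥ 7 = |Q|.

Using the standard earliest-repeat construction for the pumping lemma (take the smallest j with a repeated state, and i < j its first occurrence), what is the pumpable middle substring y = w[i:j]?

dd

State sequence: q0 -d-> q3 -d-> q0 -d-> q3 -d-> q0 -d-> q3 -c-> q2 -c-> q2
First repeat at step 2: q0 was already visited.

So i = 0, j = 2, giving x = w[0:0] = ε, y = w[0:2] = dd, z = w[2:7] = dddcc.
Check: |xy| = 2 ≤ 7 and |y| = 2 ≥ 1. Reading y takes A from q0 back to q0, so every xyⁱz is accepted.
With |Q| = 7, pigeonhole forces a state repeat no later than step 7; the substring read between the first and second visits to that state can be pumped.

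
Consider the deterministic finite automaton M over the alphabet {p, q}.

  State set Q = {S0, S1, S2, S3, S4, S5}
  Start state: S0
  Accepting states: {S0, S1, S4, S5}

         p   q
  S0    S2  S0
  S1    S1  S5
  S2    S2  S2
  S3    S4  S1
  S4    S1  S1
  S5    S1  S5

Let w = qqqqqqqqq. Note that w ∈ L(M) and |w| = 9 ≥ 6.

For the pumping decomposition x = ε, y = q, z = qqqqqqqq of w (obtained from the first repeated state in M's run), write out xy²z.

qqqqqqqqqq

xy^2z = ε·q·q·qqqqqqqq = qqqqqqqqqq.
Reading y = q takes M from S0 back to S0, so after x·y·y the machine is still in S0, and z then leads to the accepting state S0. Hence qqqqqqqqqq ∈ L(M).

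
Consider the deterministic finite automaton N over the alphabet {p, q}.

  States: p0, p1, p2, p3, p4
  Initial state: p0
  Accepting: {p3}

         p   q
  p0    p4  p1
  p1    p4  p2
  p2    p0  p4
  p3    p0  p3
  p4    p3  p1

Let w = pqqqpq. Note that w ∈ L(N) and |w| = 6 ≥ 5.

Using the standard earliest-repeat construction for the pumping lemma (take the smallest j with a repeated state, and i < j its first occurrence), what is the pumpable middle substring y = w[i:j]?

Run of N on w = p q q q p q:
  step 0: p0  (start)
  step 1: p4  (read p: p0→p4)
  step 2: p1  (read q: p4→p1)
  step 3: p2  (read q: p1→p2)
  step 4: p4  (read q: p2→p4)   ← first repeat (p4 seen earlier)
  step 5: p3  (read p: p4→p3)
  step 6: p3  (read q: p3→p3)

So i = 1, j = 4, giving x = w[0:1] = p, y = w[1:4] = qqq, z = w[4:6] = pq.
Check: |xy| = 4 ≤ 5 and |y| = 3 ≥ 1. Reading y takes N from p4 back to p4, so every xyⁱz is accepted.

qqq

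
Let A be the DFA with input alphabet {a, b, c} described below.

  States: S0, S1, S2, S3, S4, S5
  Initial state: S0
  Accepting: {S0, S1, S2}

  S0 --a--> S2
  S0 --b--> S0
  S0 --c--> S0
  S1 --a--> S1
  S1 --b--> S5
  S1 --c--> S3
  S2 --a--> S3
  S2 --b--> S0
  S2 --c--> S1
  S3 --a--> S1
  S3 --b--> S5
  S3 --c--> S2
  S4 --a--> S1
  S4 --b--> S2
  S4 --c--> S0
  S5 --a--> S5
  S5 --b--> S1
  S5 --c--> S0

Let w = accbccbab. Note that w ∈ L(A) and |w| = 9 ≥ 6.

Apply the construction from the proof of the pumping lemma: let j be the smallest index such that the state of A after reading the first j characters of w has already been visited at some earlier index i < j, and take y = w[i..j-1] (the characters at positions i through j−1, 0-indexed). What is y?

State sequence: S0 -a-> S2 -c-> S1 -c-> S3 -b-> S5 -c-> S0 -c-> S0 -b-> S0 -a-> S2 -b-> S0
First repeat at step 5: S0 was already visited.

So i = 0, j = 5, giving x = w[0:0] = ε, y = w[0:5] = accbc, z = w[5:9] = cbab.
Check: |xy| = 5 ≤ 6 and |y| = 5 ≥ 1. Reading y takes A from S0 back to S0, so every xyⁱz is accepted.
Since A has 6 states, any run of length ≥ 6 visits 6+1 states, so by pigeonhole some state repeats within the first 6 steps — that repeat gives the pumpable loop.

accbc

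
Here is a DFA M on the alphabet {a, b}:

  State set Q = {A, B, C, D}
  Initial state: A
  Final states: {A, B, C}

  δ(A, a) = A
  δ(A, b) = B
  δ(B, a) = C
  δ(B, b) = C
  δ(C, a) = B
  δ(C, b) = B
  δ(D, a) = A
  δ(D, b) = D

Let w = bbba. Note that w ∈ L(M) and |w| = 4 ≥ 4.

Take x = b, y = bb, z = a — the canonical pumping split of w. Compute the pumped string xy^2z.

xy^2z = b·bb·bb·a = bbbbba.
Reading y = bb takes M from B back to B, so after x·y·y the machine is still in B, and z then leads to the accepting state C. Hence bbbbba ∈ L(M).

bbbbba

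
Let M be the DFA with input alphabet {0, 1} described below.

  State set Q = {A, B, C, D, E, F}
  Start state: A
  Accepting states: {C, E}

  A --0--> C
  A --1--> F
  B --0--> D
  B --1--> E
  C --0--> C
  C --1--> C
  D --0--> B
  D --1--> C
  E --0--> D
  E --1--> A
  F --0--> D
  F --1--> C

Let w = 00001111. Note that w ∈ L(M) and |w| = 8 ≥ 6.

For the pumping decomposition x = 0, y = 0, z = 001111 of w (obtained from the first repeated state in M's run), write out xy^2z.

xy^2z = 0·0·0·001111 = 000001111.
Reading y = 0 takes M from C back to C, so after x·y·y the machine is still in C, and z then leads to the accepting state C. Hence 000001111 ∈ L(M).

000001111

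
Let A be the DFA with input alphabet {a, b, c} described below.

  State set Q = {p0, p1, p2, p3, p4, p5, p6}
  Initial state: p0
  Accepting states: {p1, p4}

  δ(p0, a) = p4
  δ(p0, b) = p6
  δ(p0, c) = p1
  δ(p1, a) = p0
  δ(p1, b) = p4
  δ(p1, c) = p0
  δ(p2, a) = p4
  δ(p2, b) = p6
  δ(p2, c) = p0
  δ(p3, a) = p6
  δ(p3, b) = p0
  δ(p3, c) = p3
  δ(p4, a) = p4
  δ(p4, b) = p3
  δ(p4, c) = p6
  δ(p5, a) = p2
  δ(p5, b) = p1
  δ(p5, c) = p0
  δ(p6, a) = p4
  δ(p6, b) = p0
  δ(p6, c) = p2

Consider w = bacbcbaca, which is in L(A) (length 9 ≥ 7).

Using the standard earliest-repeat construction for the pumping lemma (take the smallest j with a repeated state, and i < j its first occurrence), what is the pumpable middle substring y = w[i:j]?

State sequence: p0 -b-> p6 -a-> p4 -c-> p6 -b-> p0 -c-> p1 -b-> p4 -a-> p4 -c-> p6 -a-> p4
First repeat at step 3: p6 was already visited.

So i = 1, j = 3, giving x = w[0:1] = b, y = w[1:3] = ac, z = w[3:9] = bcbaca.
Check: |xy| = 3 ≤ 7 and |y| = 2 ≥ 1. Reading y takes A from p6 back to p6, so every xyⁱz is accepted.

ac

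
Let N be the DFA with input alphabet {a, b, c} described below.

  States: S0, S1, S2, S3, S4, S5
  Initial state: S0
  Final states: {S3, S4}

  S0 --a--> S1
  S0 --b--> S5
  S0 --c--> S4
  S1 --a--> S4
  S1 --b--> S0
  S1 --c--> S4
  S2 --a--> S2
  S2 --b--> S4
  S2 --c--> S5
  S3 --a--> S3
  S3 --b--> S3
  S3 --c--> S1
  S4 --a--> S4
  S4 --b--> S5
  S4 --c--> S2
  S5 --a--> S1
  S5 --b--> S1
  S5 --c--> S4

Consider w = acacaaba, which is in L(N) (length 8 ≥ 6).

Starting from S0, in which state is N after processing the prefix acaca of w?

Run of N on the first 5 characters of w = a c a c a:
  step 0: S0  (start)
  step 1: S1  (read a: S0→S1)
  step 2: S4  (read c: S1→S4)
  step 3: S4  (read a: S4→S4)
  step 4: S2  (read c: S4→S2)
  step 5: S2  (read a: S2→S2)

After reading 5 characters, N is in state S2.
(This kind of state-tracing is the core of the pumping-lemma construction: with 6 states, pigeonhole forces a repeat within the first 6 steps.)

S2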